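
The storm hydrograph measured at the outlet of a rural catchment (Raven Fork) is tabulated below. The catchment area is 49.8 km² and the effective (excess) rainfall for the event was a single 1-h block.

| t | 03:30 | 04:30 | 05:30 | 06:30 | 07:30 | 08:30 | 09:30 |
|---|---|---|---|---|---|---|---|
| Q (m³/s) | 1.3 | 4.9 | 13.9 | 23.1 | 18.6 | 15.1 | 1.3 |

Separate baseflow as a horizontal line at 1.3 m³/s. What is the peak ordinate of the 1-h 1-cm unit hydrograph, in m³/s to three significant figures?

Direct runoff: 0.0, 3.6, 12.6, 21.8, 17.3, 13.8, 0.0 m³/s; ΣQ_DR = 69.10 m³/s, peak = 21.8 m³/s.
Runoff depth d = ΣQ_DR·Δt / A = 69.10 × 3600 / (49.8 km²) = 4.995 mm.
The 1-cm UH is the DRH scaled by (10 mm)/d, so U_p = 21.8 × 10/4.995 = 43.6 m³/s.

U_p ≈ 43.6 m³/s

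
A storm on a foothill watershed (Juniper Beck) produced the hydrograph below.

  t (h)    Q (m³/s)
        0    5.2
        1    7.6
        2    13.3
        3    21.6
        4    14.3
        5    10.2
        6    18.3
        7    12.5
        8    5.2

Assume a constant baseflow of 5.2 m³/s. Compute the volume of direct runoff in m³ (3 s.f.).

Direct-runoff ordinates (Q − Q_b): 0.0, 2.4, 8.1, 16.4, 9.1, 5.0, 13.1, 7.3, 0.0 m³/s.
ΣQ_DR = 61.40 m³/s.
With Δt = 1 h = 3600 s, V = ΣQ_DR · Δt = 61.40 × 3600 = 2.21 × 10^5 m³.

V ≈ 2.21 × 10^5 m³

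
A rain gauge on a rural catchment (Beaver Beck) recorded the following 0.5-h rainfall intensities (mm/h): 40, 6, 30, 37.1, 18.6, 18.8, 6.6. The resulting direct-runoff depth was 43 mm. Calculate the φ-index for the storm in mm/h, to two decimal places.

φ ≈ 11.70 mm/h

Only the 5 blocks with intensity above φ contribute runoff: 40, 30, 37.1, 18.6, 18.8 mm/h.
Σ(I−φ)·Δt = d  ⇒  (40+30+37.1+18.6+18.8 − 5φ)·0.5 = 43
φ = (144.5 − 43/0.5) / 5 = 11.70 mm/h.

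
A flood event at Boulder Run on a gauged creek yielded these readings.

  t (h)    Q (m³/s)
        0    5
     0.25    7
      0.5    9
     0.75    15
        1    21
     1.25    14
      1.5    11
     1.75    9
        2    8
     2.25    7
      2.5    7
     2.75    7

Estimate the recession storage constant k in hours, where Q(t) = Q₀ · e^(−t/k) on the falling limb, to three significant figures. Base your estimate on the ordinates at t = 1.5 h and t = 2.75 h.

On the falling limb, Q drops from 11 to 7 m³/s between t = 1.5 h and t = 2.75 h (Δt = 1.25 h).
k = −Δt / ln(Q₂/Q₁) = −1.25 / ln(7/11) = 2.77 h.

k ≈ 2.77 h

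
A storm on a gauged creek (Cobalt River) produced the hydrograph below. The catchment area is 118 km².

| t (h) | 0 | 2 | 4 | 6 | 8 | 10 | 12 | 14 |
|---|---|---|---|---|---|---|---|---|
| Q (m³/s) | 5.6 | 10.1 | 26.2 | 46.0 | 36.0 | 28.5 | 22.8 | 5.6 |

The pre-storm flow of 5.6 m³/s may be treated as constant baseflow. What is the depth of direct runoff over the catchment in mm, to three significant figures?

Direct runoff: 0.0, 4.5, 20.6, 40.4, 30.4, 22.9, 17.2, 0.0 m³/s; ΣQ_DR = 136.0 m³/s.
V = ΣQ_DR · Δt = 136.0 × 7200 s = 9.792 × 10^5 m³.
Over A = 118 km², depth = V / A = 8.30 mm.

d ≈ 8.30 mm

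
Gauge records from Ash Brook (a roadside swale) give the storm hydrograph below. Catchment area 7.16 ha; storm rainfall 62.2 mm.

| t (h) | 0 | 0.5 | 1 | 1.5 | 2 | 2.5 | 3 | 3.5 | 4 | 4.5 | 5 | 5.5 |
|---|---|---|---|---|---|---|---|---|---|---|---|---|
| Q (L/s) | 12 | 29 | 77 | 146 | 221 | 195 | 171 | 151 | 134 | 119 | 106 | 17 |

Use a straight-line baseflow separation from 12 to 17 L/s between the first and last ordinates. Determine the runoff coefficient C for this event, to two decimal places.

C ≈ 0.49

ΣQ_DR = 1204 L/s; V = ΣQ_DR·Δt = 2.167 × 10^6 L.
Runoff depth d = V / A = 30.27 mm.
C = d / P = 30.27 / 62.2 = 0.49.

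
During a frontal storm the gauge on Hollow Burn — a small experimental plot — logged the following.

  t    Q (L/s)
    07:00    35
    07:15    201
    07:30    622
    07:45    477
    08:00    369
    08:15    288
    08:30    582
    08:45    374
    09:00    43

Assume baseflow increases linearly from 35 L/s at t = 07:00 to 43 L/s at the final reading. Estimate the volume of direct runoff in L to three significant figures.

Direct-runoff ordinates (Q − Q_b): 0.00, 165.00, 585.00, 439.00, 330.00, 248.00, 541.00, 332.00, 0.00 L/s.
ΣQ_DR = 2640 L/s.
With Δt = 0.25 h = 900 s, V = ΣQ_DR · Δt = 2640 × 900 = 2.38 × 10^6 L.

V ≈ 2.38 × 10^6 L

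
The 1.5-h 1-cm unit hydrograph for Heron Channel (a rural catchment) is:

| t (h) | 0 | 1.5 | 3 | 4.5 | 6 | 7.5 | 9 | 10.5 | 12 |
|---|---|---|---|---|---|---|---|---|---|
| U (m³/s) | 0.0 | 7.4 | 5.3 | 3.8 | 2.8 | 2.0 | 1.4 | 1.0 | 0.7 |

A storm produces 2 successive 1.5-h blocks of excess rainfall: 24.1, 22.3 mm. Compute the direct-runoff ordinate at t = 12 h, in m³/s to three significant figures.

By discrete convolution, Q_j = Σ (P_i / 10 mm) · U_{j−i}.
At t = 12 h (j=8): Q = (24.1/10)·0.7 + (22.3/10)·1.0 = 3.92 m³/s.

Q ≈ 3.92 m³/s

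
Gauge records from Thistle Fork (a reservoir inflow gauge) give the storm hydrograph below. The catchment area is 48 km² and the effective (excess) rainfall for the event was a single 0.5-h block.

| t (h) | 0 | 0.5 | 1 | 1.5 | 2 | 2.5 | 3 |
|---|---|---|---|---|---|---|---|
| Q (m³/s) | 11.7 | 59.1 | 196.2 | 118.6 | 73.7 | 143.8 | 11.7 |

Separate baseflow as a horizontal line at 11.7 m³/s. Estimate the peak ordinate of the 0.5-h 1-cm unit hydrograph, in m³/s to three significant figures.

U_p ≈ 92.3 m³/s

Direct runoff: 0.0, 47.4, 184.5, 106.9, 62.0, 132.1, 0.0 m³/s; ΣQ_DR = 532.9 m³/s, peak = 184.5 m³/s.
Runoff depth d = ΣQ_DR·Δt / A = 532.9 × 1800 / (48 km²) = 19.98 mm.
The 1-cm UH is the DRH scaled by (10 mm)/d, so U_p = 184.5 × 10/19.98 = 92.3 m³/s.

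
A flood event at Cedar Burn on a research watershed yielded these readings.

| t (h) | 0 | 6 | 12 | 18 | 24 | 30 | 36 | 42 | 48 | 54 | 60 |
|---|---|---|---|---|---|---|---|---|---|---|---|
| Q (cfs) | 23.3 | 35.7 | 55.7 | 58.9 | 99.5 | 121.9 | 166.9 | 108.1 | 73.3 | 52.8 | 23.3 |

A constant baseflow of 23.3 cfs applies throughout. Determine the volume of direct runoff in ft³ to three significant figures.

Direct-runoff ordinates (Q − Q_b): 0.0, 12.4, 32.4, 35.6, 76.2, 98.6, 143.6, 84.8, 50.0, 29.5, 0.0 cfs.
ΣQ_DR = 563.1 cfs.
With Δt = 6 h = 21600 s, V = ΣQ_DR · Δt = 563.1 × 21600 = 1.22 × 10^7 ft³.

V ≈ 1.22 × 10^7 ft³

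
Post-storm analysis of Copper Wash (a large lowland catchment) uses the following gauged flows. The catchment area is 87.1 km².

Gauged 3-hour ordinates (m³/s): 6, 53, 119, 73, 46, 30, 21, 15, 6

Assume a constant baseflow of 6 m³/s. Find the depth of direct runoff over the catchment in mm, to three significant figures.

d ≈ 39.1 mm

Direct runoff: 0.0, 47.0, 113.0, 67.0, 40.0, 24.0, 15.0, 9.0, 0.0 m³/s; ΣQ_DR = 315.0 m³/s.
V = ΣQ_DR · Δt = 315.0 × 10800 s = 3.402 × 10^6 m³.
Over A = 87.1 km², depth = V / A = 39.1 mm.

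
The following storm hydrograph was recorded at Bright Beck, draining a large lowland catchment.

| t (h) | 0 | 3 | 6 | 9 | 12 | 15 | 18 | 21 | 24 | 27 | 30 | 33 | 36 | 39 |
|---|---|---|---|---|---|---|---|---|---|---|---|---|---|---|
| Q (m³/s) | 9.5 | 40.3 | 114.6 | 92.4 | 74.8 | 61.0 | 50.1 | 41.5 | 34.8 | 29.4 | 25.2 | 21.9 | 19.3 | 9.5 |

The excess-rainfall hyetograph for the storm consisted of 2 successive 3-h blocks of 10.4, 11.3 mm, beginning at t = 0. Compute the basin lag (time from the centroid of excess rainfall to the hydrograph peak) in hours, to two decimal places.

Centroid of excess rainfall: t_c = Σ P_i·t̄_i / ΣP_i = 3.0622 h (block centres at 1.5, 4.5 h).
Hydrograph peak occurs at t = 6 h, so basin lag t_L = 6 − 3.0622 = 2.94 h.

t_L ≈ 2.94 h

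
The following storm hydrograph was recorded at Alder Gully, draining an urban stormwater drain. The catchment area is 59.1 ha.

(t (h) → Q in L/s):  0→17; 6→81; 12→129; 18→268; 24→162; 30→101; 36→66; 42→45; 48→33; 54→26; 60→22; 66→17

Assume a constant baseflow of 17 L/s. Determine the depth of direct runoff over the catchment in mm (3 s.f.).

Direct runoff: 0.0, 64.0, 112.0, 251.0, 145.0, 84.0, 49.0, 28.0, 16.0, 9.0, 5.0, 0.0 L/s; ΣQ_DR = 763.0 L/s.
V = ΣQ_DR · Δt = 763.0 × 21600 s = 1.648 × 10^7 L.
Over A = 59.1 ha, depth = V / A = 27.9 mm.

d ≈ 27.9 mm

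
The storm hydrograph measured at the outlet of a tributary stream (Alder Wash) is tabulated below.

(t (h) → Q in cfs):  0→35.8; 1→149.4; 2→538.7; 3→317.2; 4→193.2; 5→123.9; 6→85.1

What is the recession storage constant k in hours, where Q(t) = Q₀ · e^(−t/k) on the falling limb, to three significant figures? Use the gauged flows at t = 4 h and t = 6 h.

On the falling limb, Q drops from 193.2 to 85.1 cfs between t = 4 h and t = 6 h (Δt = 2 h).
k = −Δt / ln(Q₂/Q₁) = −2 / ln(85.1/193.2) = 2.44 h.

k ≈ 2.44 h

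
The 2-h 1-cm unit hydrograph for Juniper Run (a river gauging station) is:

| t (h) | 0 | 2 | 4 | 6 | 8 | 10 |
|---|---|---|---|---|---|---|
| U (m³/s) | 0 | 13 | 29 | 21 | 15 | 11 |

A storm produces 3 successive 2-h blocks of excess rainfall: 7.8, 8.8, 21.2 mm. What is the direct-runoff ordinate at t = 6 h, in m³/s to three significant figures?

By discrete convolution, Q_j = Σ (P_i / 10 mm) · U_{j−i}.
At t = 6 h (j=3): Q = (7.8/10)·21 + (8.8/10)·29 + (21.2/10)·13 = 69.5 m³/s.

Q ≈ 69.5 m³/s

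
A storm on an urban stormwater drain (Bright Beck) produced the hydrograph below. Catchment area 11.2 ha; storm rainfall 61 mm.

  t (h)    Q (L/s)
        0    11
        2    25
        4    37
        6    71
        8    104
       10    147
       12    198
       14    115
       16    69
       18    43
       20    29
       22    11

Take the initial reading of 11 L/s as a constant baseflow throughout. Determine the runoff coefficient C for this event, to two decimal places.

ΣQ_DR = 728.0 L/s; V = ΣQ_DR·Δt = 5.242 × 10^6 L.
Runoff depth d = V / A = 46.80 mm.
C = d / P = 46.80 / 61 = 0.77.

C ≈ 0.77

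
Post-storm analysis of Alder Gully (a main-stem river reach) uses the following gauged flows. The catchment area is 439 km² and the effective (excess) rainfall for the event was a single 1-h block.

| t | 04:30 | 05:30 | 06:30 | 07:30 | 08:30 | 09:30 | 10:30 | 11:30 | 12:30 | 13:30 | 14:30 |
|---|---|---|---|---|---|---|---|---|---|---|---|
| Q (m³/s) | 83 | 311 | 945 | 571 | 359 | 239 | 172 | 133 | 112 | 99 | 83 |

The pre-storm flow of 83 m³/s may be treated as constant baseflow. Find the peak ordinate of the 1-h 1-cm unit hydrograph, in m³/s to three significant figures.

U_p ≈ 479 m³/s

Direct runoff: 0.0, 228.0, 862.0, 488.0, 276.0, 156.0, 89.0, 50.0, 29.0, 16.0, 0.0 m³/s; ΣQ_DR = 2194 m³/s, peak = 862.0 m³/s.
Runoff depth d = ΣQ_DR·Δt / A = 2194 × 3600 / (439 km²) = 17.99 mm.
The 1-cm UH is the DRH scaled by (10 mm)/d, so U_p = 862.0 × 10/17.99 = 479 m³/s.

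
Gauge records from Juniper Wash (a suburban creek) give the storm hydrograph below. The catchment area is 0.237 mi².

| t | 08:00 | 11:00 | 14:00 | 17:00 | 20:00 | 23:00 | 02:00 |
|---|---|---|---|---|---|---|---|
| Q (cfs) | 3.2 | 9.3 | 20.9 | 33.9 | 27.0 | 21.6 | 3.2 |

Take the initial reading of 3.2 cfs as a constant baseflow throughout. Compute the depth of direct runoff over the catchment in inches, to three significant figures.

Direct runoff: 0.0, 6.1, 17.7, 30.7, 23.8, 18.4, 0.0 cfs; ΣQ_DR = 96.70 cfs.
V = ΣQ_DR · Δt = 96.70 × 10800 s = 1.044 × 10^6 ft³.
Over A = 0.237 mi², depth = V / A = 1.90 in.

d ≈ 1.90 in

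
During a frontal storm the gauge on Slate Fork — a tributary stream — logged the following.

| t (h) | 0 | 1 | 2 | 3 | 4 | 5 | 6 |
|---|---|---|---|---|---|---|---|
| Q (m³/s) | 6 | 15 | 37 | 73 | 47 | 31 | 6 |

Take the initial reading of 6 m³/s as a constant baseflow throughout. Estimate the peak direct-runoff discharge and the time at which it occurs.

Subtracting baseflow gives direct-runoff ordinates: 0.0, 9.0, 31.0, 67.0, 41.0, 25.0, 0.0 m³/s.
The maximum is 67.0 m³/s, occurring at the reading for t = 3 h.

Q_p = 67.0 m³/s at t = 3 h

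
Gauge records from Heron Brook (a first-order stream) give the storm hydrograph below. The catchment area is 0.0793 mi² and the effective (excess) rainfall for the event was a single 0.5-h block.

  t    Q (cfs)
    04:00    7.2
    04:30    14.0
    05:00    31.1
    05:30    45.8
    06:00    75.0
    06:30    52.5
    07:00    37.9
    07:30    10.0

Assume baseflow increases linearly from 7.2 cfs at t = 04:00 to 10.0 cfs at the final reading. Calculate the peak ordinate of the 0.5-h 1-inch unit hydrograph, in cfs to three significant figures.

U_p ≈ 33.1 cfs

Direct runoff: 0.00, 6.40, 23.10, 37.40, 66.20, 43.30, 28.30, 0.00 cfs; ΣQ_DR = 204.7 cfs, peak = 66.20 cfs.
Runoff depth d = ΣQ_DR·Δt / A = 204.7 × 1800 / (0.0793 mi²) = 2.000 in.
The 1-inch UH is the DRH scaled by (1 in)/d, so U_p = 66.20 × 1/2.000 = 33.1 cfs.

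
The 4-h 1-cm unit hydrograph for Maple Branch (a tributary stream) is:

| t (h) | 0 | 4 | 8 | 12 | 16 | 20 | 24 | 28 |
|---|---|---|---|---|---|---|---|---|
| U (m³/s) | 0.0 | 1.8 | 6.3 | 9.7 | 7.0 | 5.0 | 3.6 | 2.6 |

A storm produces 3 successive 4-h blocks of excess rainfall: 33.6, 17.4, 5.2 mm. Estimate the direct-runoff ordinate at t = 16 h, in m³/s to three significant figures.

Q ≈ 43.7 m³/s

By discrete convolution, Q_j = Σ (P_i / 10 mm) · U_{j−i}.
At t = 16 h (j=4): Q = (33.6/10)·7.0 + (17.4/10)·9.7 + (5.2/10)·6.3 = 43.7 m³/s.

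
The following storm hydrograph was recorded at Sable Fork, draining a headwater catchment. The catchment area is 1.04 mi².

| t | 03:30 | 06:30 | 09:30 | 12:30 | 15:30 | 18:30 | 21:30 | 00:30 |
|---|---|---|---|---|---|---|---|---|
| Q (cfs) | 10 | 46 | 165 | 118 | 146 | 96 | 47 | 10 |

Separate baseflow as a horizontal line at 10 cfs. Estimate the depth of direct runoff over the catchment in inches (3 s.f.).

d ≈ 2.49 in

Direct runoff: 0.0, 36.0, 155.0, 108.0, 136.0, 86.0, 37.0, 0.0 cfs; ΣQ_DR = 558.0 cfs.
V = ΣQ_DR · Δt = 558.0 × 10800 s = 6.026 × 10^6 ft³.
Over A = 1.04 mi², depth = V / A = 2.49 in.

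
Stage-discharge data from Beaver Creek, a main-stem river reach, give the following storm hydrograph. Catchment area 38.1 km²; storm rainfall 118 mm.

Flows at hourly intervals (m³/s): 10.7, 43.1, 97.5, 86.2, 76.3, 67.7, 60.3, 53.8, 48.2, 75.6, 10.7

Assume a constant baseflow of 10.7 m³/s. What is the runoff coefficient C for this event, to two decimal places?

C ≈ 0.41

ΣQ_DR = 512.4 m³/s; V = ΣQ_DR·Δt = 1.845 × 10^6 m³.
Runoff depth d = V / A = 48.42 mm.
C = d / P = 48.42 / 118 = 0.41.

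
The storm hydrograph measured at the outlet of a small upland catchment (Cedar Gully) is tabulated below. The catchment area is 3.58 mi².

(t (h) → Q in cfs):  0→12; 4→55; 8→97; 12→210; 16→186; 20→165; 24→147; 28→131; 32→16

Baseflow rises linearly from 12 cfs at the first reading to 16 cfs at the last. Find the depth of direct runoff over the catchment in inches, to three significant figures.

Direct runoff: 0.00, 42.50, 84.00, 196.50, 172.00, 150.50, 132.00, 115.50, 0.00 cfs; ΣQ_DR = 893.0 cfs.
V = ΣQ_DR · Δt = 893.0 × 14400 s = 1.286 × 10^7 ft³.
Over A = 3.58 mi², depth = V / A = 1.55 in.

d ≈ 1.55 in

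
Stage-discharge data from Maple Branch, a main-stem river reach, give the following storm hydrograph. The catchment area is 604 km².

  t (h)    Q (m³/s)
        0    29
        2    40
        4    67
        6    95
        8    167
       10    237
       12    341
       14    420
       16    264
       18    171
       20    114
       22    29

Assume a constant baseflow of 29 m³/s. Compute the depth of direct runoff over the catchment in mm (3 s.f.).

d ≈ 19.4 mm

Direct runoff: 0.0, 11.0, 38.0, 66.0, 138.0, 208.0, 312.0, 391.0, 235.0, 142.0, 85.0, 0.0 m³/s; ΣQ_DR = 1626 m³/s.
V = ΣQ_DR · Δt = 1626 × 7200 s = 1.171 × 10^7 m³.
Over A = 604 km², depth = V / A = 19.4 mm.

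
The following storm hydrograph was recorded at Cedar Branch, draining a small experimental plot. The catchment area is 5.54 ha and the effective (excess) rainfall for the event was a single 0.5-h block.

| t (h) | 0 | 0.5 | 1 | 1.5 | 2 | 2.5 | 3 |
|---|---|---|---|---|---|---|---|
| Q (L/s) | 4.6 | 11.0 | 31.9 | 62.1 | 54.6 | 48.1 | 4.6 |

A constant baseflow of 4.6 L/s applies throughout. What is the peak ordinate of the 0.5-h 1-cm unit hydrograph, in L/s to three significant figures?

Direct runoff: 0.0, 6.4, 27.3, 57.5, 50.0, 43.5, 0.0 L/s; ΣQ_DR = 184.7 L/s, peak = 57.5 L/s.
Runoff depth d = ΣQ_DR·Δt / A = 184.7 × 1800 / (5.54 ha) = 6.001 mm.
The 1-cm UH is the DRH scaled by (10 mm)/d, so U_p = 57.5 × 10/6.001 = 95.8 L/s.

U_p ≈ 95.8 L/s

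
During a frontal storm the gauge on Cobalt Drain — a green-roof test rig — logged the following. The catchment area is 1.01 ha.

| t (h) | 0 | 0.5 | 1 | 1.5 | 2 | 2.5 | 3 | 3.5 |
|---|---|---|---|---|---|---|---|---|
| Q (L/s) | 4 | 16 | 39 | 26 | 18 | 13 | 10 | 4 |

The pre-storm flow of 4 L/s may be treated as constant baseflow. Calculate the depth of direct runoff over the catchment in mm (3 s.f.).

Direct runoff: 0.0, 12.0, 35.0, 22.0, 14.0, 9.0, 6.0, 0.0 L/s; ΣQ_DR = 98.00 L/s.
V = ΣQ_DR · Δt = 98.00 × 1800 s = 1.764 × 10^5 L.
Over A = 1.01 ha, depth = V / A = 17.5 mm.

d ≈ 17.5 mm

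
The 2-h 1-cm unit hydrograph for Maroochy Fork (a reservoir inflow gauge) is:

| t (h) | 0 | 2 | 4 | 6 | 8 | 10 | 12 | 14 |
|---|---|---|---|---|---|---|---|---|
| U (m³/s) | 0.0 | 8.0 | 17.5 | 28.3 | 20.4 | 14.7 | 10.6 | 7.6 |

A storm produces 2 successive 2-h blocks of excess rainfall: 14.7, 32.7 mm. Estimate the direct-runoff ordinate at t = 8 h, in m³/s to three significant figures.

Q ≈ 123 m³/s

By discrete convolution, Q_j = Σ (P_i / 10 mm) · U_{j−i}.
At t = 8 h (j=4): Q = (14.7/10)·20.4 + (32.7/10)·28.3 = 123 m³/s.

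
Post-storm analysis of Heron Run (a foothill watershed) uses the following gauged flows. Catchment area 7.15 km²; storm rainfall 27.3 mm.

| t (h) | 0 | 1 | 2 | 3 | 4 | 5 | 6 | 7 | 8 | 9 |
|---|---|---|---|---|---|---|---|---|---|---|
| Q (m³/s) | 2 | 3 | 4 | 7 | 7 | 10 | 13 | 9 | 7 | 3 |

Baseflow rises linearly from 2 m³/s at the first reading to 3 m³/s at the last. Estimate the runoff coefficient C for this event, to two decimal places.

ΣQ_DR = 40.00 m³/s; V = ΣQ_DR·Δt = 1.440 × 10^5 m³.
Runoff depth d = V / A = 20.14 mm.
C = d / P = 20.14 / 27.3 = 0.74.

C ≈ 0.74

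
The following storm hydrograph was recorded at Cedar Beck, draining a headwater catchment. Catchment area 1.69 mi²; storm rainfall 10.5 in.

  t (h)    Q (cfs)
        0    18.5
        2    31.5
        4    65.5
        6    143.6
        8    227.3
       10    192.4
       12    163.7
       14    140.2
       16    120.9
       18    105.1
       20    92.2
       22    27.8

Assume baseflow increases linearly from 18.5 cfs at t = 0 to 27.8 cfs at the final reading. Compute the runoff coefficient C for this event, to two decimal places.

C ≈ 0.18

ΣQ_DR = 1051 cfs; V = ΣQ_DR·Δt = 7.566 × 10^6 ft³.
Runoff depth d = V / A = 1.927 in.
C = d / P = 1.927 / 10.5 = 0.18.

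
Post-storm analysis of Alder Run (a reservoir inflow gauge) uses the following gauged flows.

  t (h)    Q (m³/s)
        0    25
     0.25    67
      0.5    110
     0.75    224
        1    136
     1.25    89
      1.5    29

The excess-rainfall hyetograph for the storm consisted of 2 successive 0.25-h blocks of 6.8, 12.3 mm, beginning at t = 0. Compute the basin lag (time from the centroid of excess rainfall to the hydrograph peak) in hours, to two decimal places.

t_L ≈ 0.46 h

Centroid of excess rainfall: t_c = Σ P_i·t̄_i / ΣP_i = 0.2860 h (block centres at 0.125, 0.375 h).
Hydrograph peak occurs at t = 0.75 h, so basin lag t_L = 0.75 − 0.2860 = 0.46 h.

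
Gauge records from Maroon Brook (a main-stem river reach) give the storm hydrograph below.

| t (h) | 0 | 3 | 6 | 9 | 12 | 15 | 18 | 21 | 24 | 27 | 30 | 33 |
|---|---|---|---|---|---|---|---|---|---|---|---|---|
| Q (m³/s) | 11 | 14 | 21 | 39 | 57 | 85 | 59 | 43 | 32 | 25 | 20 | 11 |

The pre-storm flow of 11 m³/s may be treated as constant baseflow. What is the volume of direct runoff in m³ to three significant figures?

V ≈ 3.08 × 10^6 m³

Direct-runoff ordinates (Q − Q_b): 0.0, 3.0, 10.0, 28.0, 46.0, 74.0, 48.0, 32.0, 21.0, 14.0, 9.0, 0.0 m³/s.
ΣQ_DR = 285.0 m³/s.
With Δt = 3 h = 10800 s, V = ΣQ_DR · Δt = 285.0 × 10800 = 3.08 × 10^6 m³.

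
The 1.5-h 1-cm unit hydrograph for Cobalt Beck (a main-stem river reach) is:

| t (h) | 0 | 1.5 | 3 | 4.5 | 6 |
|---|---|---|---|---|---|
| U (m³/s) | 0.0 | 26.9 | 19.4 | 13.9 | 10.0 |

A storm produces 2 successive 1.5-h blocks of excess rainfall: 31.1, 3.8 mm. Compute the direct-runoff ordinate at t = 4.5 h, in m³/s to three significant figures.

Q ≈ 50.6 m³/s

By discrete convolution, Q_j = Σ (P_i / 10 mm) · U_{j−i}.
At t = 4.5 h (j=3): Q = (31.1/10)·13.9 + (3.8/10)·19.4 = 50.6 m³/s.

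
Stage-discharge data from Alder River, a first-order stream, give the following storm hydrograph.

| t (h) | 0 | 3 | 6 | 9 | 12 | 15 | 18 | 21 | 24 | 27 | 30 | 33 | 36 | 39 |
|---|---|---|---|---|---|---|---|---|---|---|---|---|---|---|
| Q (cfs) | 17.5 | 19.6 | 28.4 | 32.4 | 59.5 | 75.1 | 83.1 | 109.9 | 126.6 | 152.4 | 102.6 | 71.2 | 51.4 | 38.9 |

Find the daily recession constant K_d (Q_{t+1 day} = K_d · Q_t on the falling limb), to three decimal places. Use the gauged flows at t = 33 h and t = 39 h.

Between t = 33 h and t = 39 h the flow falls from 71.2 to 38.9 cfs over 2×3 h = 6 h.
Per-interval ratio K = (38.9/71.2)^(1/2) = 0.7392; K_d = K^(24/3) = 0.089.

K_d ≈ 0.089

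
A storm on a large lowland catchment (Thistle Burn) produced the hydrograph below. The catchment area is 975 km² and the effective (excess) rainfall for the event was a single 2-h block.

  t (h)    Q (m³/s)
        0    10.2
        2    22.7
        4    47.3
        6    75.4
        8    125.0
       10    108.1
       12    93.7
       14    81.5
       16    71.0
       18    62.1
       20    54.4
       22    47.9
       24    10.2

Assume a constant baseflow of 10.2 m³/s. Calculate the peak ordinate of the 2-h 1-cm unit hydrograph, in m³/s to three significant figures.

U_p ≈ 230 m³/s

Direct runoff: 0.0, 12.5, 37.1, 65.2, 114.8, 97.9, 83.5, 71.3, 60.8, 51.9, 44.2, 37.7, 0.0 m³/s; ΣQ_DR = 676.9 m³/s, peak = 114.8 m³/s.
Runoff depth d = ΣQ_DR·Δt / A = 676.9 × 7200 / (975 km²) = 4.999 mm.
The 1-cm UH is the DRH scaled by (10 mm)/d, so U_p = 114.8 × 10/4.999 = 230 m³/s.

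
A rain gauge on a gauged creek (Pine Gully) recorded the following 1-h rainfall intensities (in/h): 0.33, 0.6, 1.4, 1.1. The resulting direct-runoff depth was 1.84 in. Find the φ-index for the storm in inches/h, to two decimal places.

φ ≈ 0.42 in/h

Only the 3 blocks with intensity above φ contribute runoff: 0.6, 1.4, 1.1 in/h.
Σ(I−φ)·Δt = d  ⇒  (0.6+1.4+1.1 − 3φ)·1 = 1.84
φ = (3.100 − 1.84/1) / 3 = 0.42 in/h.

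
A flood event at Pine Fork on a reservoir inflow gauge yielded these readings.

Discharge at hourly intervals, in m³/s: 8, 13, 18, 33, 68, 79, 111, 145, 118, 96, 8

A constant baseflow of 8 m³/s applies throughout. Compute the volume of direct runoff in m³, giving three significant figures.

Direct-runoff ordinates (Q − Q_b): 0.0, 5.0, 10.0, 25.0, 60.0, 71.0, 103.0, 137.0, 110.0, 88.0, 0.0 m³/s.
ΣQ_DR = 609.0 m³/s.
With Δt = 1 h = 3600 s, V = ΣQ_DR · Δt = 609.0 × 3600 = 2.19 × 10^6 m³.

V ≈ 2.19 × 10^6 m³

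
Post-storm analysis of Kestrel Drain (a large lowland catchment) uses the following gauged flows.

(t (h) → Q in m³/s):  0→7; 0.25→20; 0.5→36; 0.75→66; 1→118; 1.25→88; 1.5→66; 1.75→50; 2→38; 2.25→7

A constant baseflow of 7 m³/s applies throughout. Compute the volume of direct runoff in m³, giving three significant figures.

Direct-runoff ordinates (Q − Q_b): 0.0, 13.0, 29.0, 59.0, 111.0, 81.0, 59.0, 43.0, 31.0, 0.0 m³/s.
ΣQ_DR = 426.0 m³/s.
With Δt = 0.25 h = 900 s, V = ΣQ_DR · Δt = 426.0 × 900 = 3.83 × 10^5 m³.

V ≈ 3.83 × 10^5 m³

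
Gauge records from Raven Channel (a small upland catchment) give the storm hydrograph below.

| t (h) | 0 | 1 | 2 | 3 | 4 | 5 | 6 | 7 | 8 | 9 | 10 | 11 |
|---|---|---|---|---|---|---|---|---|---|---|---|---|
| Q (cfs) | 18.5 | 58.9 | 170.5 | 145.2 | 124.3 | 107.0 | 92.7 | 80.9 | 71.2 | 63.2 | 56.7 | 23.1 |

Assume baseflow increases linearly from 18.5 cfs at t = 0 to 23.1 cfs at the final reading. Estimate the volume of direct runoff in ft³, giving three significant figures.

V ≈ 2.75 × 10^6 ft³

Direct-runoff ordinates (Q − Q_b): 0.00, 39.98, 151.16, 125.45, 104.13, 86.41, 71.69, 59.47, 49.35, 40.94, 34.02, 0.00 cfs.
ΣQ_DR = 762.6 cfs.
With Δt = 1 h = 3600 s, V = ΣQ_DR · Δt = 762.6 × 3600 = 2.75 × 10^6 ft³.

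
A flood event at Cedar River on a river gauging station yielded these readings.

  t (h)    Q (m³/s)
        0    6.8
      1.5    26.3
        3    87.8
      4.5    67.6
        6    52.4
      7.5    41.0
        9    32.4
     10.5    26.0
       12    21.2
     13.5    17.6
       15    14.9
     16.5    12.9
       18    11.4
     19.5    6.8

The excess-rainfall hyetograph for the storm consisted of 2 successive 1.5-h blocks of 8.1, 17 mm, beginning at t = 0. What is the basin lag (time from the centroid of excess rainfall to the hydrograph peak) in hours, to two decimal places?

Centroid of excess rainfall: t_c = Σ P_i·t̄_i / ΣP_i = 1.7659 h (block centres at 0.75, 2.25 h).
Hydrograph peak occurs at t = 3 h, so basin lag t_L = 3 − 1.7659 = 1.23 h.

t_L ≈ 1.23 h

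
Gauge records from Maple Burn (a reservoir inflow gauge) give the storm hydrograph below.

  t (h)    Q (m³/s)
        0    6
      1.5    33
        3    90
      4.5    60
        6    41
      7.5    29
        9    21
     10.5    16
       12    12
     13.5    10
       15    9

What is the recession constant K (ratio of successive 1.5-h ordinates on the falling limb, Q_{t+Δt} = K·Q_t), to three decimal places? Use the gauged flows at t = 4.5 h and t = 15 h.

Using the recession-limb readings at t = 4.5 h and t = 15 h: Q falls from 60 to 9 m³/s over 7 intervals.
K = (Q₂/Q₁)^(1/7) = (9/60)^(1/7) = 0.763.

K ≈ 0.763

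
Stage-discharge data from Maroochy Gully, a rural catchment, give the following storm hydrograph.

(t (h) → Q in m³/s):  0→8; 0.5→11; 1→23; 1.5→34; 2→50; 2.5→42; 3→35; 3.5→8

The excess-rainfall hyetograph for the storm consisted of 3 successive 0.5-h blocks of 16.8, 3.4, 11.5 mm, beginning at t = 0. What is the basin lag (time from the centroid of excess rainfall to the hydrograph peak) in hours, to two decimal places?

t_L ≈ 1.33 h

Centroid of excess rainfall: t_c = Σ P_i·t̄_i / ΣP_i = 0.6664 h (block centres at 0.25, 0.75, 1.25 h).
Hydrograph peak occurs at t = 2 h, so basin lag t_L = 2 − 0.6664 = 1.33 h.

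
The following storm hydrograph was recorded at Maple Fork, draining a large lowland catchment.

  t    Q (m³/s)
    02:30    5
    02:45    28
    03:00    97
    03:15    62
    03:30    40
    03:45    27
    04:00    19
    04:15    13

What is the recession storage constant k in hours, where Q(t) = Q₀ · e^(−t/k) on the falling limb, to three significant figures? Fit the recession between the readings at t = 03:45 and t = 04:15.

On the falling limb, Q drops from 27 to 13 m³/s between t = 03:45 and t = 04:15 (Δt = 0.5 h).
k = −Δt / ln(Q₂/Q₁) = −0.5 / ln(13/27) = 0.684 h.

k ≈ 0.684 h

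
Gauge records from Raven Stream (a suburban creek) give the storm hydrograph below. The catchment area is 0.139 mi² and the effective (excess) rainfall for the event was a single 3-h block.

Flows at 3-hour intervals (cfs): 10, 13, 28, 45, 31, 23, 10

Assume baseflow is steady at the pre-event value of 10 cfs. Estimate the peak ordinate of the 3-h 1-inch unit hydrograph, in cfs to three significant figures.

Direct runoff: 0.0, 3.0, 18.0, 35.0, 21.0, 13.0, 0.0 cfs; ΣQ_DR = 90.00 cfs, peak = 35.0 cfs.
Runoff depth d = ΣQ_DR·Δt / A = 90.00 × 10800 / (0.139 mi²) = 3.010 in.
The 1-inch UH is the DRH scaled by (1 in)/d, so U_p = 35.0 × 1/3.010 = 11.6 cfs.

U_p ≈ 11.6 cfs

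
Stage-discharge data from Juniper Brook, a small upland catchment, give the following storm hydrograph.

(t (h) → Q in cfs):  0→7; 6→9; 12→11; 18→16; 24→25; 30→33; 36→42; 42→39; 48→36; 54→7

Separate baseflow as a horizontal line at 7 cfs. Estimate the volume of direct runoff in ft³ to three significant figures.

Direct-runoff ordinates (Q − Q_b): 0.0, 2.0, 4.0, 9.0, 18.0, 26.0, 35.0, 32.0, 29.0, 0.0 cfs.
ΣQ_DR = 155.0 cfs.
With Δt = 6 h = 21600 s, V = ΣQ_DR · Δt = 155.0 × 21600 = 3.35 × 10^6 ft³.

V ≈ 3.35 × 10^6 ft³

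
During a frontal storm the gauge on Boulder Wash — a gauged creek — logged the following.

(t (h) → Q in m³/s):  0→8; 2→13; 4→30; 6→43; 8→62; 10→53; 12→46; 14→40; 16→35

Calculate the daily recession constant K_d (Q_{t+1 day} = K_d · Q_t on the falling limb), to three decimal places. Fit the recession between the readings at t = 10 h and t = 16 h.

Between t = 10 h and t = 16 h the flow falls from 53 to 35 m³/s over 3×2 h = 6 h.
Per-interval ratio K = (35/53)^(1/3) = 0.8708; K_d = K^(24/2) = 0.190.

K_d ≈ 0.190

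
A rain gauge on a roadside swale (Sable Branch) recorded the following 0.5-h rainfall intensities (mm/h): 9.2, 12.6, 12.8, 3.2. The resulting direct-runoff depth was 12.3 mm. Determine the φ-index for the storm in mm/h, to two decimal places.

Only the 3 blocks with intensity above φ contribute runoff: 9.2, 12.6, 12.8 mm/h.
Σ(I−φ)·Δt = d  ⇒  (9.2+12.6+12.8 − 3φ)·0.5 = 12.3
φ = (34.60 − 12.3/0.5) / 3 = 3.33 mm/h.

φ ≈ 3.33 mm/h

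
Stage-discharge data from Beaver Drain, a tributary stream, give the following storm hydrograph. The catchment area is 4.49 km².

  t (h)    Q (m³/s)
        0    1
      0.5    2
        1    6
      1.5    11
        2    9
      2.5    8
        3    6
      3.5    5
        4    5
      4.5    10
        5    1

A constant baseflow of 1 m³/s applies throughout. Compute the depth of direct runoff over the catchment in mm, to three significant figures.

d ≈ 21.2 mm

Direct runoff: 0.0, 1.0, 5.0, 10.0, 8.0, 7.0, 5.0, 4.0, 4.0, 9.0, 0.0 m³/s; ΣQ_DR = 53.00 m³/s.
V = ΣQ_DR · Δt = 53.00 × 1800 s = 95400 m³.
Over A = 4.49 km², depth = V / A = 21.2 mm.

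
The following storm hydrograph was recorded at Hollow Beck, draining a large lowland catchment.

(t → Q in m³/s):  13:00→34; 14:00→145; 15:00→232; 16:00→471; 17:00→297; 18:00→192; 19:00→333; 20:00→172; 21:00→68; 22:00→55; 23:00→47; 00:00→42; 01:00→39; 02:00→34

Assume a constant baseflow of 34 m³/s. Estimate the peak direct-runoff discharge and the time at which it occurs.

Q_p = 437.0 m³/s at t = 16:00

Subtracting baseflow gives direct-runoff ordinates: 0.0, 111.0, 198.0, 437.0, 263.0, 158.0, 299.0, 138.0, 34.0, 21.0, 13.0, 8.0, 5.0, 0.0 m³/s.
The maximum is 437.0 m³/s, occurring at the reading for t = 16:00.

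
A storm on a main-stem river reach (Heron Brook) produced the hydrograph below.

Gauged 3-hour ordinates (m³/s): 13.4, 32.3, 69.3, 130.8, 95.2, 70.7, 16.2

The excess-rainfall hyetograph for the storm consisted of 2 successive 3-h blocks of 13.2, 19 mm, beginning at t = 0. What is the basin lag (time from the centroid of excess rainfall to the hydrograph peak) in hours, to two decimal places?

t_L ≈ 5.73 h

Centroid of excess rainfall: t_c = Σ P_i·t̄_i / ΣP_i = 3.2702 h (block centres at 1.5, 4.5 h).
Hydrograph peak occurs at t = 9 h, so basin lag t_L = 9 − 3.2702 = 5.73 h.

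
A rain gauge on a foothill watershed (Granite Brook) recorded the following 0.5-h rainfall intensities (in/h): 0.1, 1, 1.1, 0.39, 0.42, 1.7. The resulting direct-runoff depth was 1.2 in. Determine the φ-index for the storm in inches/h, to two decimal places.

Only the 3 blocks with intensity above φ contribute runoff: 1, 1.1, 1.7 in/h.
Σ(I−φ)·Δt = d  ⇒  (1+1.1+1.7 − 3φ)·0.5 = 1.2
φ = (3.800 − 1.2/0.5) / 3 = 0.47 in/h.

φ ≈ 0.47 in/h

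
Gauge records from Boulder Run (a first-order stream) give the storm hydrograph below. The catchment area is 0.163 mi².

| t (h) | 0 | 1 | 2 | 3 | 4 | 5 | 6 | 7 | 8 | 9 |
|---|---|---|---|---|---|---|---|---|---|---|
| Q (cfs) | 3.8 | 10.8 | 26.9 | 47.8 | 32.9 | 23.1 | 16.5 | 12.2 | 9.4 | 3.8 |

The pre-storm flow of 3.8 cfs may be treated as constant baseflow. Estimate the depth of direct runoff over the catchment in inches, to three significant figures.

Direct runoff: 0.0, 7.0, 23.1, 44.0, 29.1, 19.3, 12.7, 8.4, 5.6, 0.0 cfs; ΣQ_DR = 149.2 cfs.
V = ΣQ_DR · Δt = 149.2 × 3600 s = 5.371 × 10^5 ft³.
Over A = 0.163 mi², depth = V / A = 1.42 in.

d ≈ 1.42 in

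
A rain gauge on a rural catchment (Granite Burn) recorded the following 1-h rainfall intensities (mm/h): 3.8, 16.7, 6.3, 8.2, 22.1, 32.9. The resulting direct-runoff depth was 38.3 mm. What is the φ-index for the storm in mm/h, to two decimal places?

φ ≈ 11.13 mm/h

Only the 3 blocks with intensity above φ contribute runoff: 16.7, 22.1, 32.9 mm/h.
Σ(I−φ)·Δt = d  ⇒  (16.7+22.1+32.9 − 3φ)·1 = 38.3
φ = (71.70 − 38.3/1) / 3 = 11.13 mm/h.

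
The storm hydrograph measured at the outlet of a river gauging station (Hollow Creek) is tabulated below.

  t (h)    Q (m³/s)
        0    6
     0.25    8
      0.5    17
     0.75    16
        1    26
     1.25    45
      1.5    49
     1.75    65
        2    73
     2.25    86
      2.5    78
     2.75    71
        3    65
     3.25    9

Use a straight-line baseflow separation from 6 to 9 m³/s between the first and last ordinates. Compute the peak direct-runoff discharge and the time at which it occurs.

Subtracting baseflow gives direct-runoff ordinates: 0.00, 1.77, 10.54, 9.31, 19.08, 37.85, 41.62, 57.38, 65.15, 77.92, 69.69, 62.46, 56.23, 0.00 m³/s.
The maximum is 77.92 m³/s, occurring at the reading for t = 2.25 h.

Q_p = 77.92 m³/s at t = 2.25 h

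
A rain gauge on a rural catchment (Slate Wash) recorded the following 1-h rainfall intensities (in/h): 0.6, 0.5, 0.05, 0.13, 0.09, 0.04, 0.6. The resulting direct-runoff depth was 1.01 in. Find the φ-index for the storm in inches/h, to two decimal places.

Only the 3 blocks with intensity above φ contribute runoff: 0.6, 0.5, 0.6 in/h.
Σ(I−φ)·Δt = d  ⇒  (0.6+0.5+0.6 − 3φ)·1 = 1.01
φ = (1.700 − 1.01/1) / 3 = 0.23 in/h.

φ ≈ 0.23 in/h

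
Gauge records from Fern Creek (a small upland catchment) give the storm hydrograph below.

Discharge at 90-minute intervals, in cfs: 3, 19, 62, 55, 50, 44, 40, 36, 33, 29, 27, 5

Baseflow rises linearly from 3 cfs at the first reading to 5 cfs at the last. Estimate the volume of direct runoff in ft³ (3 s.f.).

V ≈ 1.92 × 10^6 ft³

Direct-runoff ordinates (Q − Q_b): 0.00, 15.82, 58.64, 51.45, 46.27, 40.09, 35.91, 31.73, 28.55, 24.36, 22.18, 0.00 cfs.
ΣQ_DR = 355.0 cfs.
With Δt = 1.5 h = 5400 s, V = ΣQ_DR · Δt = 355.0 × 5400 = 1.92 × 10^6 ft³.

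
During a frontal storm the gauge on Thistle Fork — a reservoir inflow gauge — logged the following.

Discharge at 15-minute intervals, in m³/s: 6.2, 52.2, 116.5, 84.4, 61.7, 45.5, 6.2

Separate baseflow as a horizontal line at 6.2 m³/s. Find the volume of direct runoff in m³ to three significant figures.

Direct-runoff ordinates (Q − Q_b): 0.0, 46.0, 110.3, 78.2, 55.5, 39.3, 0.0 m³/s.
ΣQ_DR = 329.3 m³/s.
With Δt = 0.25 h = 900 s, V = ΣQ_DR · Δt = 329.3 × 900 = 2.96 × 10^5 m³.

V ≈ 2.96 × 10^5 m³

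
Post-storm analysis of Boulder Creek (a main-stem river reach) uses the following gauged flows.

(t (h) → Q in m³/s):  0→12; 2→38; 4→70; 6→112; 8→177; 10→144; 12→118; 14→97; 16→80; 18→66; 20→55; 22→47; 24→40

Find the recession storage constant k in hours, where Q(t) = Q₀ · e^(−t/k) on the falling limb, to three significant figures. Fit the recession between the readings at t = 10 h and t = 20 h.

On the falling limb, Q drops from 144 to 55 m³/s between t = 10 h and t = 20 h (Δt = 10 h).
k = −Δt / ln(Q₂/Q₁) = −10 / ln(55/144) = 10.4 h.

k ≈ 10.4 h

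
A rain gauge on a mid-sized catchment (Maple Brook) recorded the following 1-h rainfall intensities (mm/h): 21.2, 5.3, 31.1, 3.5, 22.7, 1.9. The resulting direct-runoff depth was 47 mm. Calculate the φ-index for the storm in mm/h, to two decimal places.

Only the 3 blocks with intensity above φ contribute runoff: 21.2, 31.1, 22.7 mm/h.
Σ(I−φ)·Δt = d  ⇒  (21.2+31.1+22.7 − 3φ)·1 = 47
φ = (75.00 − 47/1) / 3 = 9.33 mm/h.

φ ≈ 9.33 mm/h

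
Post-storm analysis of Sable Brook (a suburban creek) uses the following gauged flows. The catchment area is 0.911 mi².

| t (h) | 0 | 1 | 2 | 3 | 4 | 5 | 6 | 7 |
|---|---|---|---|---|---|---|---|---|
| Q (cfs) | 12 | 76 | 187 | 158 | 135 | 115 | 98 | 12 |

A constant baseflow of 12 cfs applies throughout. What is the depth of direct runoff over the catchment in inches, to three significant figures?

Direct runoff: 0.0, 64.0, 175.0, 146.0, 123.0, 103.0, 86.0, 0.0 cfs; ΣQ_DR = 697.0 cfs.
V = ΣQ_DR · Δt = 697.0 × 3600 s = 2.509 × 10^6 ft³.
Over A = 0.911 mi², depth = V / A = 1.19 in.

d ≈ 1.19 in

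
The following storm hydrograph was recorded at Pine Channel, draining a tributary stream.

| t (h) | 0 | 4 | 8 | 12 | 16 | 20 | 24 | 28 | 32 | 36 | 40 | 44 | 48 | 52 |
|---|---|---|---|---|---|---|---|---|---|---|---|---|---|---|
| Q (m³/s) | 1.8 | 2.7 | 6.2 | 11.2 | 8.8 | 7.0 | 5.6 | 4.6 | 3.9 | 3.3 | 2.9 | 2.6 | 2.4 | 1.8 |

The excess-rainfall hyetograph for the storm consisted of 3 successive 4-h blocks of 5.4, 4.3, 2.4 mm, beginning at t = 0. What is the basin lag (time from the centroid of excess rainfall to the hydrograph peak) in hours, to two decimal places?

Centroid of excess rainfall: t_c = Σ P_i·t̄_i / ΣP_i = 5.0083 h (block centres at 2, 6, 10 h).
Hydrograph peak occurs at t = 12 h, so basin lag t_L = 12 − 5.0083 = 6.99 h.

t_L ≈ 6.99 h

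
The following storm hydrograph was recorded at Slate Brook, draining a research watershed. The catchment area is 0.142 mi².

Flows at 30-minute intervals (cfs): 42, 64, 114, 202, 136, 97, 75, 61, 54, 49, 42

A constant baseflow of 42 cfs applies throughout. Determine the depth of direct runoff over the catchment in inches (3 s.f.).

d ≈ 2.59 in

Direct runoff: 0.0, 22.0, 72.0, 160.0, 94.0, 55.0, 33.0, 19.0, 12.0, 7.0, 0.0 cfs; ΣQ_DR = 474.0 cfs.
V = ΣQ_DR · Δt = 474.0 × 1800 s = 8.532 × 10^5 ft³.
Over A = 0.142 mi², depth = V / A = 2.59 in.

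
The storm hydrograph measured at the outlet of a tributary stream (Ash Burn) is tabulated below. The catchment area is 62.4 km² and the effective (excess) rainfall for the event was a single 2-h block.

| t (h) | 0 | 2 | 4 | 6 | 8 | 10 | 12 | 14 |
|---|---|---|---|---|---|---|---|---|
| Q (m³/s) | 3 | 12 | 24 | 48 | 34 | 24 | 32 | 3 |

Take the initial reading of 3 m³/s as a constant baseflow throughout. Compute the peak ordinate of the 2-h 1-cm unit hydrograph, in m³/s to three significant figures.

Direct runoff: 0.0, 9.0, 21.0, 45.0, 31.0, 21.0, 29.0, 0.0 m³/s; ΣQ_DR = 156.0 m³/s, peak = 45.0 m³/s.
Runoff depth d = ΣQ_DR·Δt / A = 156.0 × 7200 / (62.4 km²) = 18.00 mm.
The 1-cm UH is the DRH scaled by (10 mm)/d, so U_p = 45.0 × 10/18.00 = 25.0 m³/s.

U_p ≈ 25.0 m³/s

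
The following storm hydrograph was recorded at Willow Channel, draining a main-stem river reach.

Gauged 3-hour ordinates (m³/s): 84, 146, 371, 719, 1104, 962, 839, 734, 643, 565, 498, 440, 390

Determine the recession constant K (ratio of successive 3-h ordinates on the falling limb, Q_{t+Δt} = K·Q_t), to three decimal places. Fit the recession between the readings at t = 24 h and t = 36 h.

K ≈ 0.882

Using the recession-limb readings at t = 24 h and t = 36 h: Q falls from 643 to 390 m³/s over 4 intervals.
K = (Q₂/Q₁)^(1/4) = (390/643)^(1/4) = 0.882.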